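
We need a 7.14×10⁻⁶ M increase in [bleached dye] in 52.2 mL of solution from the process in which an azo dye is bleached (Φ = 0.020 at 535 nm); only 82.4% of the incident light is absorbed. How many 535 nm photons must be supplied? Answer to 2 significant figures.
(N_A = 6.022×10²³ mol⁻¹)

Product: (7.14×10⁻⁶ M)(0.0522 L) = 3.727×10⁻⁷ mol.
Photons that must be absorbed: 3.727×10⁻⁷ / 0.020 = 1.864×10⁻⁵ mol.
Incident photons needed: 1.864×10⁻⁵ / 0.824 = 2.262×10⁻⁵ mol.
Photon count: 2.262×10⁻⁵ × 6.022×10²³ = 1.4×10¹⁹.

1.4×10¹⁹ photons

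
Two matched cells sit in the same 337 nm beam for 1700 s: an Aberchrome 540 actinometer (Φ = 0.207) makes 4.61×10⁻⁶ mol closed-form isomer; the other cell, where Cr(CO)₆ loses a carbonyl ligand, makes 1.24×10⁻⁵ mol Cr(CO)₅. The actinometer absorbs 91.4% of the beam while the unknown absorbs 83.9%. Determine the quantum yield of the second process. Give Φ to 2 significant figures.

Photons absorbed by the actinometer: 4.61×10⁻⁶ / 0.207 = 2.227×10⁻⁵ mol.
Incident flux: 2.227×10⁻⁵ / 0.914 = 2.437×10⁻⁵ einstein.
Absorbed by unknown: 0.839 × 2.437×10⁻⁵ = 2.045×10⁻⁵ mol.
Φ(unknown) = 1.24×10⁻⁵ / 2.045×10⁻⁵ = 0.61.

Φ = 0.61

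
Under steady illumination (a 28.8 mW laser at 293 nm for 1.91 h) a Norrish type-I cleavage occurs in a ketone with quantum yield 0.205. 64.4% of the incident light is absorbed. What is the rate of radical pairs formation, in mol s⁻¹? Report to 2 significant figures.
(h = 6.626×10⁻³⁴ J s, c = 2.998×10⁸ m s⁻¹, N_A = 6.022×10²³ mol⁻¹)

9.3×10⁻⁹ mol s⁻¹

Photon energy at 293 nm: hc/λ = (6.626×10⁻³⁴)(2.998×10⁸)/(293×10⁻⁹) = 6.780×10⁻¹⁹ J.
Energy delivered: (28.8 mW)(6876 s) = 198.0 J.
Photons incident: 198.0 / 6.780×10⁻¹⁹ = 2.920×10²⁰, i.e. 2.920×10²⁰/6.022×10²³ = 4.849×10⁻⁴ mol.
Photons absorbed: 0.644 × 4.849×10⁻⁴ = 3.123×10⁻⁴ mol.
Product formed: 0.205 × 3.123×10⁻⁴ = 6.402×10⁻⁵ mol.
Rate: 6.402×10⁻⁵ / 6876 s = 9.3×10⁻⁹ mol s⁻¹.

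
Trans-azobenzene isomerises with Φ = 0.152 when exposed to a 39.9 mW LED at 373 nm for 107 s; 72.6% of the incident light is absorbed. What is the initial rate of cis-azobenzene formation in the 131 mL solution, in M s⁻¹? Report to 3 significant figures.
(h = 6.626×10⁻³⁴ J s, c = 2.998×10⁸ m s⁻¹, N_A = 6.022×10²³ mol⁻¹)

Photon energy at 373 nm: hc/λ = (6.626×10⁻³⁴)(2.998×10⁸)/(373×10⁻⁹) = 5.326×10⁻¹⁹ J.
Energy delivered: (39.9 mW)(107 s) = 4.269 J.
Photons incident: 4.269 / 5.326×10⁻¹⁹ = 8.015×10¹⁸, i.e. 8.015×10¹⁸/6.022×10²³ = 1.331×10⁻⁵ mol.
Photons absorbed: 0.726 × 1.331×10⁻⁵ = 9.663×10⁻⁶ mol.
Product formed: 0.152 × 9.663×10⁻⁶ = 1.469×10⁻⁶ mol.
Rate: 1.469×10⁻⁶ mol / (107 s × 0.131 L) = 1.05×10⁻⁷ M s⁻¹.

1.05×10⁻⁷ M s⁻¹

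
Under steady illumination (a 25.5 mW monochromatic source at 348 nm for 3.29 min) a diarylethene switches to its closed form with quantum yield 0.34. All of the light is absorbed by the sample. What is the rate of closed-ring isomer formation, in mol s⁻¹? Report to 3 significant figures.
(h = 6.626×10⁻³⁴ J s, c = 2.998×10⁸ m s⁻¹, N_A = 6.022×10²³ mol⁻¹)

Photon energy at 348 nm: hc/λ = (6.626×10⁻³⁴)(2.998×10⁸)/(348×10⁻⁹) = 5.708×10⁻¹⁹ J.
Energy delivered: (25.5 mW)(197.4 s) = 5.034 J.
Photons incident: 5.034 / 5.708×10⁻¹⁹ = 8.819×10¹⁸, i.e. 8.819×10¹⁸/6.022×10²³ = 1.464×10⁻⁵ mol.
Product formed: 0.34 × 1.464×10⁻⁵ = 4.978×10⁻⁶ mol.
Rate: 4.978×10⁻⁶ / 197.4 s = 2.52×10⁻⁸ mol s⁻¹.

2.52×10⁻⁸ mol s⁻¹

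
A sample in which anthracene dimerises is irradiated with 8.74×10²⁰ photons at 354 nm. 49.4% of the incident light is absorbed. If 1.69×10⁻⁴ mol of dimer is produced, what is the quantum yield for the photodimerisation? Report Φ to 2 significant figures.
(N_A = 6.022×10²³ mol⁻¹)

Φ = 0.24

Moles of photons: 8.74×10²⁰ / 6.022×10²³ = 0.001451 mol.
Photons absorbed: 0.494 × 0.001451 = 7.168×10⁻⁴ mol.
Φ = 1.69×10⁻⁴ mol / 7.168×10⁻⁴ mol photons = 0.24.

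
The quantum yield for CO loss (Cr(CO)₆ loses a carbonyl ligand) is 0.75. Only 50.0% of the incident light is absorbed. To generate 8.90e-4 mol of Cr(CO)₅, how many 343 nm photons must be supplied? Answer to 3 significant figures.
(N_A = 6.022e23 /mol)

1.43e21 photons

Photons that must be absorbed: 8.90e-4 / 0.75 = 0.001187 mol.
Incident photons needed: 0.001187 / 0.500 = 0.002374 mol.
Photon count: 0.002374 × 6.022e23 = 1.43e21.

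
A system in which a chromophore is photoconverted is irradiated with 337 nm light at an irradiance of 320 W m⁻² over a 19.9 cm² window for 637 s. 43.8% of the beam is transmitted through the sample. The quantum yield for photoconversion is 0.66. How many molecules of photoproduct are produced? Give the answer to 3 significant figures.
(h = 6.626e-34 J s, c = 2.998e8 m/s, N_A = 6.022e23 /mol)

Photon energy at 337 nm: hc/λ = (6.626e-34)(2.998e8)/(337e-9) = 5.895e-19 J.
Energy delivered: (320 W m⁻²)(19.9e-4 m²)(637 s) = 405.6 J.
Photons incident: 405.6 / 5.895e-19 = 6.880e20, i.e. 6.880e20/6.022e23 = 0.001142 mol.
Fraction absorbed: 1 − 43.8/100 = 0.5620.
Photons absorbed: 0.5620 × 0.001142 = 6.418e-4 mol.
Product: Φ × n_abs = 0.66 × 6.418e-4 = 4.236e-4 mol.
As a count: 4.236e-4 × 6.022e23 = 2.55e20.

2.55e20 molecules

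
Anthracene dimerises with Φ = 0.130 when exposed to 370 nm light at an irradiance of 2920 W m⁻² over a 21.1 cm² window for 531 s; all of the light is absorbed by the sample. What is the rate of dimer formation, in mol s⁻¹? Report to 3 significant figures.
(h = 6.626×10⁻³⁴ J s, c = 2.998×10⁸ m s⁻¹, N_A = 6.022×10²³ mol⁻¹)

Photon energy at 370 nm: hc/λ = (6.626×10⁻³⁴)(2.998×10⁸)/(370×10⁻⁹) = 5.369×10⁻¹⁹ J.
Energy delivered: (2920 W m⁻²)(21.1×10⁻⁴ m²)(531 s) = 3272 J.
Photons incident: 3272 / 5.369×10⁻¹⁹ = 6.094×10²¹, i.e. 6.094×10²¹/6.022×10²³ = 0.01012 mol.
Product formed: 0.130 × 0.01012 = 0.001316 mol.
Rate: 0.001316 / 531 s = 2.48×10⁻⁶ mol s⁻¹.

2.48×10⁻⁶ mol s⁻¹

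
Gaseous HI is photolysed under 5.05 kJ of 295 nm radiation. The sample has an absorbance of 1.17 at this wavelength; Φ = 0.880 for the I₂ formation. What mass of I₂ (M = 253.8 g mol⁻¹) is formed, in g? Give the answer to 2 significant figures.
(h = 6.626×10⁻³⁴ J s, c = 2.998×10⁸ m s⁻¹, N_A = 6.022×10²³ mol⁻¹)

Photon energy at 295 nm: hc/λ = (6.626×10⁻³⁴)(2.998×10⁸)/(295×10⁻⁹) = 6.734×10⁻¹⁹ J.
Incident energy: 5.05 kJ = 5050 J.
Photons incident: 5050 / 6.734×10⁻¹⁹ = 7.499×10²¹, i.e. 7.499×10²¹/6.022×10²³ = 0.01245 mol.
Fraction absorbed: 1 − 10^(−1.17) = 0.9324.
Photons absorbed: 0.9324 × 0.01245 = 0.01161 mol.
Product: Φ × n_abs = 0.880 × 0.01161 = 0.01022 mol.
Mass: 0.01022 × 253.8 = 2.594 g = 2.6 g.

2.6 g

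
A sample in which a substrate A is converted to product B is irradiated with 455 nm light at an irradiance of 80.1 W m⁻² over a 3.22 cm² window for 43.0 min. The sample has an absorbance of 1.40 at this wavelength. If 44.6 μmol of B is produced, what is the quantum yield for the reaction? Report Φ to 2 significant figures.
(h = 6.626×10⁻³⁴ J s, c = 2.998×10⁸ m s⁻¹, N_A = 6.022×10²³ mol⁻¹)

Φ = 0.18

Product: 44.6 μmol = 4.46×10⁻⁵ mol.
Photon energy at 455 nm: hc/λ = (6.626×10⁻³⁴)(2.998×10⁸)/(455×10⁻⁹) = 4.366×10⁻¹⁹ J.
Energy delivered: (80.1 W m⁻²)(3.22×10⁻⁴ m²)(2580 s) = 66.54 J.
Photons incident: 66.54 / 4.366×10⁻¹⁹ = 1.524×10²⁰, i.e. 1.524×10²⁰/6.022×10²³ = 2.531×10⁻⁴ mol.
Fraction absorbed: 1 − 10^(−1.40) = 0.9602.
Photons absorbed: 0.9602 × 2.531×10⁻⁴ = 2.430×10⁻⁴ mol.
Φ = 4.46×10⁻⁵ mol / 2.430×10⁻⁴ mol photons = 0.18.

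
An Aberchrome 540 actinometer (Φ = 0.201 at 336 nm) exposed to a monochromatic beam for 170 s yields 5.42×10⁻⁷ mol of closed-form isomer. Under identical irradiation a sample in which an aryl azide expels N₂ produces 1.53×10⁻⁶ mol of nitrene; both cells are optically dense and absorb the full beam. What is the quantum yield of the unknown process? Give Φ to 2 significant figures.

Photons absorbed by the actinometer: 5.42×10⁻⁷ / 0.201 = 2.697×10⁻⁶ mol.
Φ(unknown) = 1.53×10⁻⁶ / 2.697×10⁻⁶ = 0.57.

Φ = 0.57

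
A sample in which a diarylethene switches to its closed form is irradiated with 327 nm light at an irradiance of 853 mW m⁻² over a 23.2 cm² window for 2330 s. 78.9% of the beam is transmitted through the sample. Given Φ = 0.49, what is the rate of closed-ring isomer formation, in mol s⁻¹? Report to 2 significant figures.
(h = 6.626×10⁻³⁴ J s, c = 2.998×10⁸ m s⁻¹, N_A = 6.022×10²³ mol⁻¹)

5.6×10⁻¹⁰ mol s⁻¹

Photon energy at 327 nm: hc/λ = (6.626×10⁻³⁴)(2.998×10⁸)/(327×10⁻⁹) = 6.075×10⁻¹⁹ J.
Energy delivered: (853 mW m⁻²)(23.2×10⁻⁴ m²)(2330 s) = 4.611 J.
Photons incident: 4.611 / 6.075×10⁻¹⁹ = 7.590×10¹⁸, i.e. 7.590×10¹⁸/6.022×10²³ = 1.260×10⁻⁵ mol.
Fraction absorbed: 1 − 78.9/100 = 0.2110.
Photons absorbed: 0.2110 × 1.260×10⁻⁵ = 2.659×10⁻⁶ mol.
Product formed: 0.49 × 2.659×10⁻⁶ = 1.303×10⁻⁶ mol.
Rate: 1.303×10⁻⁶ / 2330 s = 5.6×10⁻¹⁰ mol s⁻¹.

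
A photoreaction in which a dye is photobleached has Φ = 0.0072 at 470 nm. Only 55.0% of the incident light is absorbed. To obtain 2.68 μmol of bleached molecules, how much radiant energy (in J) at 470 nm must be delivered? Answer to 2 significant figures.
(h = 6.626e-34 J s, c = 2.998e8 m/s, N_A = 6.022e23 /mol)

170 J

Product: 2.68 μmol = 2.68e-6 mol.
Photons that must be absorbed: 2.68e-6 / 0.0072 = 3.722e-4 mol.
Incident photons needed: 3.722e-4 / 0.550 = 6.767e-4 mol.
Photon energy: hc/λ = 4.227e-19 J; per mole, 2.545e5 J mol⁻¹.
Energy required: 6.767e-4 × 2.545e5 = 170 J.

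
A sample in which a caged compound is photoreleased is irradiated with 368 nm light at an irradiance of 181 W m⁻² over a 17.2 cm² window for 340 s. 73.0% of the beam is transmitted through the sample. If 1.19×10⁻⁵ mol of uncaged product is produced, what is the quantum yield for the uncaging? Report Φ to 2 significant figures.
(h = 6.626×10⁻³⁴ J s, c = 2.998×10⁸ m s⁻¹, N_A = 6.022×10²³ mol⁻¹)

Φ = 0.14

Photon energy at 368 nm: hc/λ = (6.626×10⁻³⁴)(2.998×10⁸)/(368×10⁻⁹) = 5.398×10⁻¹⁹ J.
Energy delivered: (181 W m⁻²)(17.2×10⁻⁴ m²)(340 s) = 105.8 J.
Photons incident: 105.8 / 5.398×10⁻¹⁹ = 1.960×10²⁰, i.e. 1.960×10²⁰/6.022×10²³ = 3.255×10⁻⁴ mol.
Fraction absorbed: 1 − 73.0/100 = 0.2700.
Photons absorbed: 0.2700 × 3.255×10⁻⁴ = 8.789×10⁻⁵ mol.
Φ = 1.19×10⁻⁵ mol / 8.789×10⁻⁵ mol photons = 0.14.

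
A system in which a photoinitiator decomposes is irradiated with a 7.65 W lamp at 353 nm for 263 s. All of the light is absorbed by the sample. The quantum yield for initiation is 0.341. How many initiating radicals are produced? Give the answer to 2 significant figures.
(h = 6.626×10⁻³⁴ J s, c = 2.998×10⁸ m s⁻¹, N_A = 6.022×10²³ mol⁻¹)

Photon energy at 353 nm: hc/λ = (6.626×10⁻³⁴)(2.998×10⁸)/(353×10⁻⁹) = 5.627×10⁻¹⁹ J.
Energy delivered: (7.65 W)(263 s) = 2012 J.
Photons incident: 2012 / 5.627×10⁻¹⁹ = 3.576×10²¹, i.e. 3.576×10²¹/6.022×10²³ = 0.005938 mol.
Product: Φ × n_abs = 0.341 × 0.005938 = 0.002025 mol.
As a count: 0.002025 × 6.022×10²³ = 1.2×10²¹.

1.2×10²¹ initiating radicals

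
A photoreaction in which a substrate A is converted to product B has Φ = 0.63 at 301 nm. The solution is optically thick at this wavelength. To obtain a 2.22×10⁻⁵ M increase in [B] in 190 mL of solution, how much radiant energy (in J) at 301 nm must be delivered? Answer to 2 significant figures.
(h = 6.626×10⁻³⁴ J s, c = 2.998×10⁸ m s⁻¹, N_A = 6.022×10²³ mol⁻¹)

2.7 J

Product: (2.22×10⁻⁵ M)(0.19 L) = 4.218×10⁻⁶ mol.
Photons that must be absorbed: 4.218×10⁻⁶ / 0.63 = 6.695×10⁻⁶ mol.
Photon energy: hc/λ = 6.600×10⁻¹⁹ J; per mole, 3.975×10⁵ J mol⁻¹.
Energy required: 6.695×10⁻⁶ × 3.975×10⁵ = 2.7 J.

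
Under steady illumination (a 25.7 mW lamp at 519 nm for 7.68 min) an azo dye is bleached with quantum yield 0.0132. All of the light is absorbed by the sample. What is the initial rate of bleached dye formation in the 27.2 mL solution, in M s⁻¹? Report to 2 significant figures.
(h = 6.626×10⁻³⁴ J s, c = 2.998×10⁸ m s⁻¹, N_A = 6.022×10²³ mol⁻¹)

5.4×10⁻⁸ M s⁻¹

Photon energy at 519 nm: hc/λ = (6.626×10⁻³⁴)(2.998×10⁸)/(519×10⁻⁹) = 3.828×10⁻¹⁹ J.
Energy delivered: (25.7 mW)(460.8 s) = 11.84 J.
Photons incident: 11.84 / 3.828×10⁻¹⁹ = 3.093×10¹⁹, i.e. 3.093×10¹⁹/6.022×10²³ = 5.136×10⁻⁵ mol.
Product formed: 0.0132 × 5.136×10⁻⁵ = 6.780×10⁻⁷ mol.
Rate: 6.780×10⁻⁷ mol / (460.8 s × 0.0272 L) = 5.4×10⁻⁸ M s⁻¹.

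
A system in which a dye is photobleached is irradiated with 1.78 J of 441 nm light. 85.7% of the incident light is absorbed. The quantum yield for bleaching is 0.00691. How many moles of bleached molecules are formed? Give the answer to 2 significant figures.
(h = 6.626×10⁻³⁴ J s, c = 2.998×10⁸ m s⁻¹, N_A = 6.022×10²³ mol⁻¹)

Photon energy at 441 nm: hc/λ = (6.626×10⁻³⁴)(2.998×10⁸)/(441×10⁻⁹) = 4.504×10⁻¹⁹ J.
Photons incident: 1.78 / 4.504×10⁻¹⁹ = 3.952×10¹⁸, i.e. 3.952×10¹⁸/6.022×10²³ = 6.563×10⁻⁶ mol.
Photons absorbed: 0.857 × 6.563×10⁻⁶ = 5.624×10⁻⁶ mol.
Product: Φ × n_abs = 0.00691 × 5.624×10⁻⁶ = 3.886×10⁻⁸ mol.

3.9×10⁻⁸ mol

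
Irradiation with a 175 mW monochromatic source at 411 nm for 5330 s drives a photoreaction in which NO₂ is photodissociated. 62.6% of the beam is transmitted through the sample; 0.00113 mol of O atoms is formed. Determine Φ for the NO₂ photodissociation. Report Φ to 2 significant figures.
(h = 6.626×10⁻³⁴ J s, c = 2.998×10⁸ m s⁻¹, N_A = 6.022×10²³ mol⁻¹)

Photon energy at 411 nm: hc/λ = (6.626×10⁻³⁴)(2.998×10⁸)/(411×10⁻⁹) = 4.833×10⁻¹⁹ J.
Energy delivered: (175 mW)(5330 s) = 932.7 J.
Photons incident: 932.7 / 4.833×10⁻¹⁹ = 1.930×10²¹, i.e. 1.930×10²¹/6.022×10²³ = 0.003205 mol.
Fraction absorbed: 1 − 62.6/100 = 0.3740.
Photons absorbed: 0.3740 × 0.003205 = 0.001199 mol.
Φ = 0.00113 mol / 0.001199 mol photons = 0.94.

Φ = 0.94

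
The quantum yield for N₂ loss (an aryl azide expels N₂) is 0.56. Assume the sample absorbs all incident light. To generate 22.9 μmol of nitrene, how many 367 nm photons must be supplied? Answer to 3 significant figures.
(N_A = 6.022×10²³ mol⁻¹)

Product: 22.9 μmol = 2.29×10⁻⁵ mol.
Photons that must be absorbed: 2.29×10⁻⁵ / 0.56 = 4.089×10⁻⁵ mol.
Photon count: 4.089×10⁻⁵ × 6.022×10²³ = 2.46×10¹⁹.

2.46×10¹⁹ photons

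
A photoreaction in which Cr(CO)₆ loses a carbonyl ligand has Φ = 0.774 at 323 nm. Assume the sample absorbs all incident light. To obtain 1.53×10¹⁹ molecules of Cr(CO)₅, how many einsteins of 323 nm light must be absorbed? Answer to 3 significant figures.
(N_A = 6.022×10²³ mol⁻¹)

Product: 1.53×10¹⁹ / 6.022×10²³ = 2.541×10⁻⁵ mol.
Photons that must be absorbed: 2.541×10⁻⁵ / 0.774 = 3.283×10⁻⁵ mol.

3.28×10⁻⁵ einstein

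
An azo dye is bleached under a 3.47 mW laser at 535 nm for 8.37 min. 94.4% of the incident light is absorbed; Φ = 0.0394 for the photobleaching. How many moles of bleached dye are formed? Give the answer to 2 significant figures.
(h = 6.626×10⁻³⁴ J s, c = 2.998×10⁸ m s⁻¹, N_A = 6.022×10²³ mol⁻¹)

2.9×10⁻⁷ mol

Photon energy at 535 nm: hc/λ = (6.626×10⁻³⁴)(2.998×10⁸)/(535×10⁻⁹) = 3.713×10⁻¹⁹ J.
Energy delivered: (3.47 mW)(502.2 s) = 1.743 J.
Photons incident: 1.743 / 3.713×10⁻¹⁹ = 4.694×10¹⁸, i.e. 4.694×10¹⁸/6.022×10²³ = 7.795×10⁻⁶ mol.
Photons absorbed: 0.944 × 7.795×10⁻⁶ = 7.358×10⁻⁶ mol.
Product: Φ × n_abs = 0.0394 × 7.358×10⁻⁶ = 2.899×10⁻⁷ mol.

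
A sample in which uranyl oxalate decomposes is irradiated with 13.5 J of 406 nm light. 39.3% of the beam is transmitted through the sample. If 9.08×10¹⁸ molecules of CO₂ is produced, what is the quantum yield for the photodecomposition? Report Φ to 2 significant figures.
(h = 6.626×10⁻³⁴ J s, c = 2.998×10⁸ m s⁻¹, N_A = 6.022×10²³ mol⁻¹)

Product: 9.08×10¹⁸ / 6.022×10²³ = 1.508×10⁻⁵ mol.
Photon energy at 406 nm: hc/λ = (6.626×10⁻³⁴)(2.998×10⁸)/(406×10⁻⁹) = 4.893×10⁻¹⁹ J.
Photons incident: 13.5 / 4.893×10⁻¹⁹ = 2.759×10¹⁹, i.e. 2.759×10¹⁹/6.022×10²³ = 4.582×10⁻⁵ mol.
Fraction absorbed: 1 − 39.3/100 = 0.6070.
Photons absorbed: 0.6070 × 4.582×10⁻⁵ = 2.781×10⁻⁵ mol.
Φ = 1.508×10⁻⁵ mol / 2.781×10⁻⁵ mol photons = 0.54.

Φ = 0.54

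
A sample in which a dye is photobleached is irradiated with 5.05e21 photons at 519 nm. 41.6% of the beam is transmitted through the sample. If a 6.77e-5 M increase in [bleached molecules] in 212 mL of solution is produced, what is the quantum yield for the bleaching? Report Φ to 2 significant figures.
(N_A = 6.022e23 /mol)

Φ = 0.0029

Product: (6.77e-5 M)(0.212 L) = 1.435e-5 mol.
Moles of photons: 5.05e21 / 6.022e23 = 0.008386 mol.
Fraction absorbed: 1 − 41.6/100 = 0.5840.
Photons absorbed: 0.5840 × 0.008386 = 0.004897 mol.
Φ = 1.435e-5 mol / 0.004897 mol photons = 0.0029.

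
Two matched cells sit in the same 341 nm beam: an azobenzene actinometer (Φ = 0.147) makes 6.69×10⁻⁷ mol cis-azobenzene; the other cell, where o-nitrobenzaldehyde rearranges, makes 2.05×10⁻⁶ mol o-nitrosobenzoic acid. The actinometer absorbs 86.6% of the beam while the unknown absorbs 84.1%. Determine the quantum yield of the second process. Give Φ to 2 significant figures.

Φ = 0.46

Photons absorbed by the actinometer: 6.69×10⁻⁷ / 0.147 = 4.551×10⁻⁶ mol.
Incident flux: 4.551×10⁻⁶ / 0.866 = 5.255×10⁻⁶ einstein.
Absorbed by unknown: 0.841 × 5.255×10⁻⁶ = 4.419×10⁻⁶ mol.
Φ(unknown) = 2.05×10⁻⁶ / 4.419×10⁻⁶ = 0.46.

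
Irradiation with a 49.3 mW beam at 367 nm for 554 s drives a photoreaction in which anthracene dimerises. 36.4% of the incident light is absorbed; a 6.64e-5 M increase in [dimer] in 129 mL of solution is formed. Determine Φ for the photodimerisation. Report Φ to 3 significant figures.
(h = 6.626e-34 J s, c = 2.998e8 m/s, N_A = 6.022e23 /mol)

Product: (6.64e-5 M)(0.129 L) = 8.566e-6 mol.
Photon energy at 367 nm: hc/λ = (6.626e-34)(2.998e8)/(367e-9) = 5.413e-19 J.
Energy delivered: (49.3 mW)(554 s) = 27.31 J.
Photons incident: 27.31 / 5.413e-19 = 5.045e19, i.e. 5.045e19/6.022e23 = 8.378e-5 mol.
Photons absorbed: 0.364 × 8.378e-5 = 3.050e-5 mol.
Φ = 8.566e-6 mol / 3.050e-5 mol photons = 0.281.

Φ = 0.281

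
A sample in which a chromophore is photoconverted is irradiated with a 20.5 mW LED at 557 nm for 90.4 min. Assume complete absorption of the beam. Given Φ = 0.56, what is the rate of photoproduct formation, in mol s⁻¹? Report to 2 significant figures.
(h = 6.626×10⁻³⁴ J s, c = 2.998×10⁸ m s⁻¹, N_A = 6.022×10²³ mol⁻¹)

Photon energy at 557 nm: hc/λ = (6.626×10⁻³⁴)(2.998×10⁸)/(557×10⁻⁹) = 3.566×10⁻¹⁹ J.
Energy delivered: (20.5 mW)(5424 s) = 111.2 J.
Photons incident: 111.2 / 3.566×10⁻¹⁹ = 3.118×10²⁰, i.e. 3.118×10²⁰/6.022×10²³ = 5.178×10⁻⁴ mol.
Product formed: 0.56 × 5.178×10⁻⁴ = 2.900×10⁻⁴ mol.
Rate: 2.900×10⁻⁴ / 5424 s = 5.3×10⁻⁸ mol s⁻¹.

5.3×10⁻⁸ mol s⁻¹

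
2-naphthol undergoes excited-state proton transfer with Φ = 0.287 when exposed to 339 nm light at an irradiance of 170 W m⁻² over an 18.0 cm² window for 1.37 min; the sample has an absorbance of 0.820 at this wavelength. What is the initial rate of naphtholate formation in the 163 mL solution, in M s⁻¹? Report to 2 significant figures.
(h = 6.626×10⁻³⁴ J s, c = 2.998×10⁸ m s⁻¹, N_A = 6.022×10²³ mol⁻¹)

Photon energy at 339 nm: hc/λ = (6.626×10⁻³⁴)(2.998×10⁸)/(339×10⁻⁹) = 5.860×10⁻¹⁹ J.
Energy delivered: (170 W m⁻²)(18.0×10⁻⁴ m²)(82.2 s) = 25.15 J.
Photons incident: 25.15 / 5.860×10⁻¹⁹ = 4.292×10¹⁹, i.e. 4.292×10¹⁹/6.022×10²³ = 7.127×10⁻⁵ mol.
Fraction absorbed: 1 − 10^(−0.820) = 0.8486.
Photons absorbed: 0.8486 × 7.127×10⁻⁵ = 6.048×10⁻⁵ mol.
Product formed: 0.287 × 6.048×10⁻⁵ = 1.736×10⁻⁵ mol.
Rate: 1.736×10⁻⁵ mol / (82.2 s × 0.163 L) = 1.3×10⁻⁶ M s⁻¹.

1.3×10⁻⁶ M s⁻¹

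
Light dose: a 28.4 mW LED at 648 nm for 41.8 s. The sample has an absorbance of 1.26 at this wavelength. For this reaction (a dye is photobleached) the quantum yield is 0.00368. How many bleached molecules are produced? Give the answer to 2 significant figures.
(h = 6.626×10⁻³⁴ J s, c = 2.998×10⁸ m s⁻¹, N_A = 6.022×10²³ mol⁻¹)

Photon energy at 648 nm: hc/λ = (6.626×10⁻³⁴)(2.998×10⁸)/(648×10⁻⁹) = 3.066×10⁻¹⁹ J.
Energy delivered: (28.4 mW)(41.8 s) = 1.187 J.
Photons incident: 1.187 / 3.066×10⁻¹⁹ = 3.871×10¹⁸, i.e. 3.871×10¹⁸/6.022×10²³ = 6.428×10⁻⁶ mol.
Fraction absorbed: 1 − 10^(−1.26) = 0.9450.
Photons absorbed: 0.9450 × 6.428×10⁻⁶ = 6.074×10⁻⁶ mol.
Product: Φ × n_abs = 0.00368 × 6.074×10⁻⁶ = 2.235×10⁻⁸ mol.
As a count: 2.235×10⁻⁸ × 6.022×10²³ = 1.3×10¹⁶.

1.3×10¹⁶ bleached molecules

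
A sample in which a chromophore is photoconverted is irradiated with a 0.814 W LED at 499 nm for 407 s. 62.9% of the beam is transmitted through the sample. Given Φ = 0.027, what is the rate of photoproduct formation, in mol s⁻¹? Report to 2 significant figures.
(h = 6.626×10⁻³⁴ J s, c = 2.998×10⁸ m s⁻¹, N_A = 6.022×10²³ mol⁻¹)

Photon energy at 499 nm: hc/λ = (6.626×10⁻³⁴)(2.998×10⁸)/(499×10⁻⁹) = 3.981×10⁻¹⁹ J.
Energy delivered: (0.814 W)(407 s) = 331.3 J.
Photons incident: 331.3 / 3.981×10⁻¹⁹ = 8.322×10²⁰, i.e. 8.322×10²⁰/6.022×10²³ = 0.001382 mol.
Fraction absorbed: 1 − 62.9/100 = 0.3710.
Photons absorbed: 0.3710 × 0.001382 = 5.127×10⁻⁴ mol.
Product formed: 0.027 × 5.127×10⁻⁴ = 1.384×10⁻⁵ mol.
Rate: 1.384×10⁻⁵ / 407 s = 3.4×10⁻⁸ mol s⁻¹.

3.4×10⁻⁸ mol s⁻¹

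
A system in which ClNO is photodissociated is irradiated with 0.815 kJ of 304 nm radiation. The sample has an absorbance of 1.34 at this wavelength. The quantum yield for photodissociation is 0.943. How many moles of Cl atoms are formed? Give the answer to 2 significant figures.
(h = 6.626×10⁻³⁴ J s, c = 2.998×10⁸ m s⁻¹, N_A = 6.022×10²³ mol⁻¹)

0.0019 mol

Photon energy at 304 nm: hc/λ = (6.626×10⁻³⁴)(2.998×10⁸)/(304×10⁻⁹) = 6.534×10⁻¹⁹ J.
Incident energy: 0.815 kJ = 815 J.
Photons incident: 815 / 6.534×10⁻¹⁹ = 1.247×10²¹, i.e. 1.247×10²¹/6.022×10²³ = 0.002071 mol.
Fraction absorbed: 1 − 10^(−1.34) = 0.9543.
Photons absorbed: 0.9543 × 0.002071 = 0.001976 mol.
Product: Φ × n_abs = 0.943 × 0.001976 = 0.001863 mol.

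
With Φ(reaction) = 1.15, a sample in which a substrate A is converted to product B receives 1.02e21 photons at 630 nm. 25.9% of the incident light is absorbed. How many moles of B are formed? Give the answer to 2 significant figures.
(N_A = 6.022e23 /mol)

5.0e-4 mol

Moles of photons: 1.02e21 / 6.022e23 = 0.001694 mol.
Photons absorbed: 0.259 × 0.001694 = 4.387e-4 mol.
Product: Φ × n_abs = 1.15 × 4.387e-4 = 5.045e-4 mol.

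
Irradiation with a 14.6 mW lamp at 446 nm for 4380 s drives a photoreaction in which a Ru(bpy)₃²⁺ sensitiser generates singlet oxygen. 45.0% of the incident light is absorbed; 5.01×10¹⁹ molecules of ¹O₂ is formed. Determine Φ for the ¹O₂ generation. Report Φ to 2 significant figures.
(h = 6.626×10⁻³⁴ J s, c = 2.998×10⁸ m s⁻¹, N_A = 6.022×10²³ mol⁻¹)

Product: 5.01×10¹⁹ / 6.022×10²³ = 8.319×10⁻⁵ mol.
Photon energy at 446 nm: hc/λ = (6.626×10⁻³⁴)(2.998×10⁸)/(446×10⁻⁹) = 4.454×10⁻¹⁹ J.
Energy delivered: (14.6 mW)(4380 s) = 63.95 J.
Photons incident: 63.95 / 4.454×10⁻¹⁹ = 1.436×10²⁰, i.e. 1.436×10²⁰/6.022×10²³ = 2.385×10⁻⁴ mol.
Photons absorbed: 0.450 × 2.385×10⁻⁴ = 1.073×10⁻⁴ mol.
Φ = 8.319×10⁻⁵ mol / 1.073×10⁻⁴ mol photons = 0.78.

Φ = 0.78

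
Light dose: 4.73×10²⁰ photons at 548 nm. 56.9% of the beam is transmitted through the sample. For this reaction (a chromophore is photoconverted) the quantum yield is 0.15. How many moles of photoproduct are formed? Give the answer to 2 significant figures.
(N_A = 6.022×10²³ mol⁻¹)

Moles of photons: 4.73×10²⁰ / 6.022×10²³ = 7.855×10⁻⁴ mol.
Fraction absorbed: 1 − 56.9/100 = 0.4310.
Photons absorbed: 0.4310 × 7.855×10⁻⁴ = 3.386×10⁻⁴ mol.
Product: Φ × n_abs = 0.15 × 3.386×10⁻⁴ = 5.079×10⁻⁵ mol.

5.1×10⁻⁵ mol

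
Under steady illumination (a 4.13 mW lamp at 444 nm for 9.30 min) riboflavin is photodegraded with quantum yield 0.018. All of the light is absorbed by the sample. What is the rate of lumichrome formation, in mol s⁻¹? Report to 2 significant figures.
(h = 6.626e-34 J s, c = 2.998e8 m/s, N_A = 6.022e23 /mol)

2.8e-10 mol s⁻¹

Photon energy at 444 nm: hc/λ = (6.626e-34)(2.998e8)/(444e-9) = 4.474e-19 J.
Energy delivered: (4.13 mW)(558 s) = 2.305 J.
Photons incident: 2.305 / 4.474e-19 = 5.152e18, i.e. 5.152e18/6.022e23 = 8.555e-6 mol.
Product formed: 0.018 × 8.555e-6 = 1.540e-7 mol.
Rate: 1.540e-7 / 558 s = 2.8e-10 mol s⁻¹.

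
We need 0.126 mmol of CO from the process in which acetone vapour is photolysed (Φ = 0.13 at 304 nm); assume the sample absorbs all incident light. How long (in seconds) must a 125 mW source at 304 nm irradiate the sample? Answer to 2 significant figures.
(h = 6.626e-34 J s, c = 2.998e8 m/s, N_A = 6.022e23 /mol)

t ≈ 3100 s

Product: 0.126 mmol = 1.26e-4 mol.
Photons that must be absorbed: 1.26e-4 / 0.13 = 9.692e-4 mol.
Photon energy: hc/λ = 6.534e-19 J; per mole, 3.935e5 J mol⁻¹.
Energy required: 9.692e-4 × 3.935e5 = 381.4 J.
Time: 381.4 J / 0.125 W = 3100 s.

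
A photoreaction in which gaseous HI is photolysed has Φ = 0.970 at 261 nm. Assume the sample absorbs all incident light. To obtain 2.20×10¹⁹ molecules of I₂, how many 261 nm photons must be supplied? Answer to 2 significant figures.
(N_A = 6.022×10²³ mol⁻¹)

Product: 2.20×10¹⁹ / 6.022×10²³ = 3.653×10⁻⁵ mol.
Photons that must be absorbed: 3.653×10⁻⁵ / 0.970 = 3.766×10⁻⁵ mol.
Photon count: 3.766×10⁻⁵ × 6.022×10²³ = 2.3×10¹⁹.

2.3×10¹⁹ photons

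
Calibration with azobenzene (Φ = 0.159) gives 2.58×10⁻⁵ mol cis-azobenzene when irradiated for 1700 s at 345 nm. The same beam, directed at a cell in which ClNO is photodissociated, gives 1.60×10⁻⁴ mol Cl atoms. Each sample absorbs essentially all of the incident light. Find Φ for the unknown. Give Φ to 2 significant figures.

Photons absorbed by the actinometer: 2.58×10⁻⁵ / 0.159 = 1.623×10⁻⁴ mol.
Φ(unknown) = 1.60×10⁻⁴ / 1.623×10⁻⁴ = 0.99.

Φ = 0.99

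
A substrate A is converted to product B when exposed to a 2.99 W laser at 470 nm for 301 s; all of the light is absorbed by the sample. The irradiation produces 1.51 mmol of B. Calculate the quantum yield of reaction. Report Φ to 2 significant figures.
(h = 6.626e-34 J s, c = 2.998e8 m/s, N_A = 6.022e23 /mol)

Φ = 0.43

Product: 1.51 mmol = 0.00151 mol.
Photon energy at 470 nm: hc/λ = (6.626e-34)(2.998e8)/(470e-9) = 4.227e-19 J.
Energy delivered: (2.99 W)(301 s) = 900.0 J.
Photons incident: 900.0 / 4.227e-19 = 2.129e21, i.e. 2.129e21/6.022e23 = 0.003535 mol.
Φ = 0.00151 mol / 0.003535 mol photons = 0.43.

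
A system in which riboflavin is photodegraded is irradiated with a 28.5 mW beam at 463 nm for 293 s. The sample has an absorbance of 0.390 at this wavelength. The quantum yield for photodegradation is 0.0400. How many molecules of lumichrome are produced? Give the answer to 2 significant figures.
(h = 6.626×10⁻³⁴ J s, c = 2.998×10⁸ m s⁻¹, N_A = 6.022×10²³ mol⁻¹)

4.6×10¹⁷ molecules

Photon energy at 463 nm: hc/λ = (6.626×10⁻³⁴)(2.998×10⁸)/(463×10⁻⁹) = 4.290×10⁻¹⁹ J.
Energy delivered: (28.5 mW)(293 s) = 8.351 J.
Photons incident: 8.351 / 4.290×10⁻¹⁹ = 1.947×10¹⁹, i.e. 1.947×10¹⁹/6.022×10²³ = 3.233×10⁻⁵ mol.
Fraction absorbed: 1 − 10^(−0.390) = 0.5926.
Photons absorbed: 0.5926 × 3.233×10⁻⁵ = 1.916×10⁻⁵ mol.
Product: Φ × n_abs = 0.0400 × 1.916×10⁻⁵ = 7.664×10⁻⁷ mol.
As a count: 7.664×10⁻⁷ × 6.022×10²³ = 4.6×10¹⁷.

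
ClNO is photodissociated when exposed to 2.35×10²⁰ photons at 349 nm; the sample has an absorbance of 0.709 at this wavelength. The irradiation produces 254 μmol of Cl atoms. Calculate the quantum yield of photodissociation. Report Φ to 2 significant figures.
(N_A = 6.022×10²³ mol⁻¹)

Product: 254 μmol = 2.54×10⁻⁴ mol.
Moles of photons: 2.35×10²⁰ / 6.022×10²³ = 3.902×10⁻⁴ mol.
Fraction absorbed: 1 − 10^(−0.709) = 0.8046.
Photons absorbed: 0.8046 × 3.902×10⁻⁴ = 3.140×10⁻⁴ mol.
Φ = 2.54×10⁻⁴ mol / 3.140×10⁻⁴ mol photons = 0.81.

Φ = 0.81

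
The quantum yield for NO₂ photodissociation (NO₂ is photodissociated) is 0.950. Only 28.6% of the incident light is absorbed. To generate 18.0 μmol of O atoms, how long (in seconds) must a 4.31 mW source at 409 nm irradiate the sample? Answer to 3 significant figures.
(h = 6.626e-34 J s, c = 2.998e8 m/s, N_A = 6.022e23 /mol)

Product: 18.0 μmol = 1.80e-5 mol.
Photons that must be absorbed: 1.80e-5 / 0.950 = 1.895e-5 mol.
Incident photons needed: 1.895e-5 / 0.286 = 6.626e-5 mol.
Photon energy: hc/λ = 4.857e-19 J; per mole, 2.925e5 J mol⁻¹.
Energy required: 6.626e-5 × 2.925e5 = 19.38 J.
Time: 19.38 J / 0.00431 W = 4500 s.

t ≈ 4500 s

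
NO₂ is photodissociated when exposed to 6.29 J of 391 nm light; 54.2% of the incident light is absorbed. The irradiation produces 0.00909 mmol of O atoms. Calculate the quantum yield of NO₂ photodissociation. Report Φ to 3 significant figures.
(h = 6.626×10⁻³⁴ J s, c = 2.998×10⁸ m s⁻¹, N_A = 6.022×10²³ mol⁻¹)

Φ = 0.816

Product: 0.00909 mmol = 9.09×10⁻⁶ mol.
Photon energy at 391 nm: hc/λ = (6.626×10⁻³⁴)(2.998×10⁸)/(391×10⁻⁹) = 5.080×10⁻¹⁹ J.
Photons incident: 6.29 / 5.080×10⁻¹⁹ = 1.238×10¹⁹, i.e. 1.238×10¹⁹/6.022×10²³ = 2.056×10⁻⁵ mol.
Photons absorbed: 0.542 × 2.056×10⁻⁵ = 1.114×10⁻⁵ mol.
Φ = 9.09×10⁻⁶ mol / 1.114×10⁻⁵ mol photons = 0.816.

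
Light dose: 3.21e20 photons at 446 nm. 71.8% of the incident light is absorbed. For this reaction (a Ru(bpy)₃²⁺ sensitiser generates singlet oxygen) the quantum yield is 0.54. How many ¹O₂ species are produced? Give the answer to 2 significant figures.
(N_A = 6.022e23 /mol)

1.2e20 species

Moles of photons: 3.21e20 / 6.022e23 = 5.330e-4 mol.
Photons absorbed: 0.718 × 5.330e-4 = 3.827e-4 mol.
Product: Φ × n_abs = 0.54 × 3.827e-4 = 2.067e-4 mol.
As a count: 2.067e-4 × 6.022e23 = 1.2e20.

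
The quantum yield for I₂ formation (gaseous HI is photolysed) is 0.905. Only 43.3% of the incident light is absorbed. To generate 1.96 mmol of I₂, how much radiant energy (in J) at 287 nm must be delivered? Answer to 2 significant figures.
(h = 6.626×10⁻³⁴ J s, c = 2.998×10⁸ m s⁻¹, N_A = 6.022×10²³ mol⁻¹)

2100 J

Product: 1.96 mmol = 0.00196 mol.
Photons that must be absorbed: 0.00196 / 0.905 = 0.002166 mol.
Incident photons needed: 0.002166 / 0.433 = 0.005002 mol.
Photon energy: hc/λ = 6.922×10⁻¹⁹ J; per mole, 4.168×10⁵ J mol⁻¹.
Energy required: 0.005002 × 4.168×10⁵ = 2100 J.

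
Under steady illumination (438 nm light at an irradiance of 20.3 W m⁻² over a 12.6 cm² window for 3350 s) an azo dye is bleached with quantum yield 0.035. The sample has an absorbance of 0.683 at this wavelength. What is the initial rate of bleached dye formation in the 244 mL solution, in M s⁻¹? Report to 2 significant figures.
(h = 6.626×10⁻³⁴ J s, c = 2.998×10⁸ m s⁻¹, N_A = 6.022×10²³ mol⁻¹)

1.1×10⁻⁸ M s⁻¹

Photon energy at 438 nm: hc/λ = (6.626×10⁻³⁴)(2.998×10⁸)/(438×10⁻⁹) = 4.535×10⁻¹⁹ J.
Energy delivered: (20.3 W m⁻²)(12.6×10⁻⁴ m²)(3350 s) = 85.69 J.
Photons incident: 85.69 / 4.535×10⁻¹⁹ = 1.890×10²⁰, i.e. 1.890×10²⁰/6.022×10²³ = 3.138×10⁻⁴ mol.
Fraction absorbed: 1 − 10^(−0.683) = 0.7925.
Photons absorbed: 0.7925 × 3.138×10⁻⁴ = 2.487×10⁻⁴ mol.
Product formed: 0.035 × 2.487×10⁻⁴ = 8.705×10⁻⁶ mol.
Rate: 8.705×10⁻⁶ mol / (3350 s × 0.244 L) = 1.1×10⁻⁸ M s⁻¹.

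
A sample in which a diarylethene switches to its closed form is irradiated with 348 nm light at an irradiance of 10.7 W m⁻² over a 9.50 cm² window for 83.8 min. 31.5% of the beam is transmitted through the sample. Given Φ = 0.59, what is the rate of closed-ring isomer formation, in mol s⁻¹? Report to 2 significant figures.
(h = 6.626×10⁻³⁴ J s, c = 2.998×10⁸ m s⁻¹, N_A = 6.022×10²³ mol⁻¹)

1.2×10⁻⁸ mol s⁻¹

Photon energy at 348 nm: hc/λ = (6.626×10⁻³⁴)(2.998×10⁸)/(348×10⁻⁹) = 5.708×10⁻¹⁹ J.
Energy delivered: (10.7 W m⁻²)(9.50×10⁻⁴ m²)(5028 s) = 51.11 J.
Photons incident: 51.11 / 5.708×10⁻¹⁹ = 8.954×10¹⁹, i.e. 8.954×10¹⁹/6.022×10²³ = 1.487×10⁻⁴ mol.
Fraction absorbed: 1 − 31.5/100 = 0.6850.
Photons absorbed: 0.6850 × 1.487×10⁻⁴ = 1.019×10⁻⁴ mol.
Product formed: 0.59 × 1.019×10⁻⁴ = 6.012×10⁻⁵ mol.
Rate: 6.012×10⁻⁵ / 5028 s = 1.2×10⁻⁸ mol s⁻¹.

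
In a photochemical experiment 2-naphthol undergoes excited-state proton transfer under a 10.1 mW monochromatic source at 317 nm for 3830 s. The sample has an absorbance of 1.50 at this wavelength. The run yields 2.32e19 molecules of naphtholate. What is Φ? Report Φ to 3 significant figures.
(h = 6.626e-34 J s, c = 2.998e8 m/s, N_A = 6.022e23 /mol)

Product: 2.32e19 / 6.022e23 = 3.853e-5 mol.
Photon energy at 317 nm: hc/λ = (6.626e-34)(2.998e8)/(317e-9) = 6.266e-19 J.
Energy delivered: (10.1 mW)(3830 s) = 38.68 J.
Photons incident: 38.68 / 6.266e-19 = 6.173e19, i.e. 6.173e19/6.022e23 = 1.025e-4 mol.
Fraction absorbed: 1 − 10^(−1.50) = 0.9684.
Photons absorbed: 0.9684 × 1.025e-4 = 9.926e-5 mol.
Φ = 3.853e-5 mol / 9.926e-5 mol photons = 0.388.

Φ = 0.388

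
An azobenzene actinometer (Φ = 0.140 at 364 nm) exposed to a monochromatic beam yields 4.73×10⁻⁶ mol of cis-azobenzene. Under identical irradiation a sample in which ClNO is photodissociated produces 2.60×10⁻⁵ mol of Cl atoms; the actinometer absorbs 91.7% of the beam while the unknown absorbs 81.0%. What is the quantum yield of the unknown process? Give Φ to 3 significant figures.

Photons absorbed by the actinometer: 4.73×10⁻⁶ / 0.140 = 3.379×10⁻⁵ mol.
Incident flux: 3.379×10⁻⁵ / 0.917 = 3.685×10⁻⁵ einstein.
Absorbed by unknown: 0.810 × 3.685×10⁻⁵ = 2.985×10⁻⁵ mol.
Φ(unknown) = 2.60×10⁻⁵ / 2.985×10⁻⁵ = 0.871.

Φ = 0.871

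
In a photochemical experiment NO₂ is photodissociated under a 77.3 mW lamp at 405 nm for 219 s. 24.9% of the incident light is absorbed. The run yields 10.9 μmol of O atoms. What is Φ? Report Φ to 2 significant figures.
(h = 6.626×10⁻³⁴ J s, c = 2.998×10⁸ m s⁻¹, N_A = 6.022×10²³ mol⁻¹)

Φ = 0.76

Product: 10.9 μmol = 1.09×10⁻⁵ mol.
Photon energy at 405 nm: hc/λ = (6.626×10⁻³⁴)(2.998×10⁸)/(405×10⁻⁹) = 4.905×10⁻¹⁹ J.
Energy delivered: (77.3 mW)(219 s) = 16.93 J.
Photons incident: 16.93 / 4.905×10⁻¹⁹ = 3.452×10¹⁹, i.e. 3.452×10¹⁹/6.022×10²³ = 5.732×10⁻⁵ mol.
Photons absorbed: 0.249 × 5.732×10⁻⁵ = 1.427×10⁻⁵ mol.
Φ = 1.09×10⁻⁵ mol / 1.427×10⁻⁵ mol photons = 0.76.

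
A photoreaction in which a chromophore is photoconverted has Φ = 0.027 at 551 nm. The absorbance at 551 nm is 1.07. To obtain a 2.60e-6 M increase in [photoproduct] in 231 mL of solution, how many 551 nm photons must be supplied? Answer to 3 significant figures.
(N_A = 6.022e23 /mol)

1.46e19 photons

Product: (2.60e-6 M)(0.231 L) = 6.006e-7 mol.
Photons that must be absorbed: 6.006e-7 / 0.027 = 2.224e-5 mol.
Fraction absorbed: 1 − 10^(−1.07) = 0.9149.
Incident photons needed: 2.224e-5 / 0.9149 = 2.431e-5 mol.
Photon count: 2.431e-5 × 6.022e23 = 1.46e19.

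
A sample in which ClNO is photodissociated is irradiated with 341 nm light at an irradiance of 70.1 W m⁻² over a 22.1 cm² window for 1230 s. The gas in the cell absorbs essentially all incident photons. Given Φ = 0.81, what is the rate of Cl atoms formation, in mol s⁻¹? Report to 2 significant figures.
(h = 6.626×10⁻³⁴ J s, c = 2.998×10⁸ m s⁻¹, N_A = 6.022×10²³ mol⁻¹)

3.6×10⁻⁷ mol s⁻¹

Photon energy at 341 nm: hc/λ = (6.626×10⁻³⁴)(2.998×10⁸)/(341×10⁻⁹) = 5.825×10⁻¹⁹ J.
Energy delivered: (70.1 W m⁻²)(22.1×10⁻⁴ m²)(1230 s) = 190.6 J.
Photons incident: 190.6 / 5.825×10⁻¹⁹ = 3.272×10²⁰, i.e. 3.272×10²⁰/6.022×10²³ = 5.433×10⁻⁴ mol.
Product formed: 0.81 × 5.433×10⁻⁴ = 4.401×10⁻⁴ mol.
Rate: 4.401×10⁻⁴ / 1230 s = 3.6×10⁻⁷ mol s⁻¹.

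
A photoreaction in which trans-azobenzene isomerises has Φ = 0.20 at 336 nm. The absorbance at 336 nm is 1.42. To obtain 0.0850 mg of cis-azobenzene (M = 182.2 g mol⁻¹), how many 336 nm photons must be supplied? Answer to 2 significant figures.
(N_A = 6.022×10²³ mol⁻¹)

1.5×10¹⁸ photons

Product: 0.0850 mg / 182.2 g mol⁻¹ = 4.665×10⁻⁷ mol.
Photons that must be absorbed: 4.665×10⁻⁷ / 0.20 = 2.332×10⁻⁶ mol.
Fraction absorbed: 1 − 10^(−1.42) = 0.9620.
Incident photons needed: 2.332×10⁻⁶ / 0.9620 = 2.424×10⁻⁶ mol.
Photon count: 2.424×10⁻⁶ × 6.022×10²³ = 1.5×10¹⁸.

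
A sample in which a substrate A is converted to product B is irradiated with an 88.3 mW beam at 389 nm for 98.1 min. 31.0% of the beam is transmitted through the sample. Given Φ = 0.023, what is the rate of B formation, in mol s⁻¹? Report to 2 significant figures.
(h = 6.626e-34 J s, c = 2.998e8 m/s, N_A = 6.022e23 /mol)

4.6e-9 mol s⁻¹

Photon energy at 389 nm: hc/λ = (6.626e-34)(2.998e8)/(389e-9) = 5.107e-19 J.
Energy delivered: (88.3 mW)(5886 s) = 519.7 J.
Photons incident: 519.7 / 5.107e-19 = 1.018e21, i.e. 1.018e21/6.022e23 = 0.001690 mol.
Fraction absorbed: 1 − 31.0/100 = 0.6900.
Photons absorbed: 0.6900 × 0.001690 = 0.001166 mol.
Product formed: 0.023 × 0.001166 = 2.682e-5 mol.
Rate: 2.682e-5 / 5886 s = 4.6e-9 mol s⁻¹.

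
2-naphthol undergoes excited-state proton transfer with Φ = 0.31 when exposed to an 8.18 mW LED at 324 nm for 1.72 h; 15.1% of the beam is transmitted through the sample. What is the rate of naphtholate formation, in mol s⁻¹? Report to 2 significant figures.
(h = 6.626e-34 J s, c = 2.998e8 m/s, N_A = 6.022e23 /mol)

5.8e-9 mol s⁻¹

Photon energy at 324 nm: hc/λ = (6.626e-34)(2.998e8)/(324e-9) = 6.131e-19 J.
Energy delivered: (8.18 mW)(6192 s) = 50.65 J.
Photons incident: 50.65 / 6.131e-19 = 8.261e19, i.e. 8.261e19/6.022e23 = 1.372e-4 mol.
Fraction absorbed: 1 − 15.1/100 = 0.8490.
Photons absorbed: 0.8490 × 1.372e-4 = 1.165e-4 mol.
Product formed: 0.31 × 1.165e-4 = 3.612e-5 mol.
Rate: 3.612e-5 / 6192 s = 5.8e-9 mol s⁻¹.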